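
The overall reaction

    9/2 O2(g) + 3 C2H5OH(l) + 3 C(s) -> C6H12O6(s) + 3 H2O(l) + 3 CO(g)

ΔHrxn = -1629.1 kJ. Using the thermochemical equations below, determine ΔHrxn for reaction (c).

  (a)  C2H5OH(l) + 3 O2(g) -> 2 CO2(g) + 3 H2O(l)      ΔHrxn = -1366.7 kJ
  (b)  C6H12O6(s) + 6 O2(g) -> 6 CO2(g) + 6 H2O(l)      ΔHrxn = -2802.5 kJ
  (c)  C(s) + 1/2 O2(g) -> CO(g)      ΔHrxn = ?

ΔHrxn = -110.5 kJ

(a) × 3: (3)·(-1366.7) = -4100.1 kJ
(b) reversed: +2802.5 kJ
(c) × 3: contributes 3·x
-1629.1 = (-4100.1) + (+2802.5) + 3·x
x = (-1629.1 − (-1297.6)) / (3) = -110.5 kJ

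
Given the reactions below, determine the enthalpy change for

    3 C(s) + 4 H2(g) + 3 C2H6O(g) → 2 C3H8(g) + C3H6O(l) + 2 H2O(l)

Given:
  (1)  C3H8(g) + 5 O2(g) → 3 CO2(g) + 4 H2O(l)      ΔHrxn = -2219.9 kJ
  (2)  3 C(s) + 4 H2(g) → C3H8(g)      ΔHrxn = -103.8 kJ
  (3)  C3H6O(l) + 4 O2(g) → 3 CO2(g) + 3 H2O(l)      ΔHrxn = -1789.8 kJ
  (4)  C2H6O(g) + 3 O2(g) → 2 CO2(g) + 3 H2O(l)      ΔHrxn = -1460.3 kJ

(1) reversed: +2219.9 kJ
(2) as written (C(s) already on the reactant side): -103.8 kJ
(3) reversed (reverse to put C3H6O(l) on the product side): +1789.8 kJ
(4) × 3 (×3 to match 3 C2H6O(g) in the target): (3)·(-1460.3) = -4380.9 kJ
By Hess's law, ΔHrxn = (+2219.9) + (-103.8) + (+1789.8) + (-4380.9) = -475.0 kJ

ΔHrxn = -475.0 kJ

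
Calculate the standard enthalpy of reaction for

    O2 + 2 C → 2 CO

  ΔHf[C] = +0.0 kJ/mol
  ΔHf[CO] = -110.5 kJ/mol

ΔHrxn = -221.0 kJ/mol

Products: 2·(-110.5) = -221.0
Reactants: 1·(+0.0) + 2·(+0.0) = +0.0
ΔHrxn = (-221.0) − (+0.0) = -221.0 kJ/mol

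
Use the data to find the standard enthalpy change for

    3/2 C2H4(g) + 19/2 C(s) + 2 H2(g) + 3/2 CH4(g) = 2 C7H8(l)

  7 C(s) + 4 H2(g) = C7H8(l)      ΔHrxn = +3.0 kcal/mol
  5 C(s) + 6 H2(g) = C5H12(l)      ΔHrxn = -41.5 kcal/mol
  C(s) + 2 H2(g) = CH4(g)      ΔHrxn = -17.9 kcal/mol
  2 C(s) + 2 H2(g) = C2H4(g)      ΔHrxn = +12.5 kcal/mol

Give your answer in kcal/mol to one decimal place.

equation 1 × 2 (×2 to match 2 C7H8(l) in the target): (2)·(+3.0) = +6.0 kcal/mol
equation 2: not needed (C5H12(l) appears nowhere else).
equation 3 reversed and × 3/2 (reverse to put CH4(g) on the reactant side; ×3/2 to match 3/2 CH4(g) in the target): (-3/2)·(-17.9) = +26.85 kcal/mol
equation 4 reversed and × 3/2 (reverse to put C2H4(g) on the reactant side; scale by 3/2 for the 3/2 C2H4(g)): (-3/2)·(+12.5) = -18.75 kcal/mol
Since enthalpy is a state function, ΔHrxn = (+6.0) + (+26.85) + (-18.75) = 14.1 kcal/mol

ΔHrxn = 14.1 kcal/mol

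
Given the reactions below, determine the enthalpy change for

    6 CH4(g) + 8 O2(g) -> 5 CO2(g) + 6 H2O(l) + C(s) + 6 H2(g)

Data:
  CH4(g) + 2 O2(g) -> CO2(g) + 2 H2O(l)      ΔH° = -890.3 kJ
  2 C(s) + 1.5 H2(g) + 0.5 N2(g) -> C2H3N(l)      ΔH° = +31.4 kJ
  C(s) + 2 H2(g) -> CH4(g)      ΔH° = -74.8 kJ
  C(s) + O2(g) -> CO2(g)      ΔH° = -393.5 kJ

equation 1 × 3 (scale by 3 for the 6 H2O(l)): (3)·(-890.3) = -2670.9 kJ
equation 2: not needed (C2H3N(l) appears nowhere else).
equation 3 reversed and × 3: (-3)·(-74.8) = +224.4 kJ
equation 4 × 2: (2)·(-393.5) = -787.0 kJ
Since enthalpy is a state function, ΔH° = (3)·(-890.3) + (-3)·(-74.8) + (2)·(-393.5) = -3233.5 kJ

ΔH° = -3233.5 kJ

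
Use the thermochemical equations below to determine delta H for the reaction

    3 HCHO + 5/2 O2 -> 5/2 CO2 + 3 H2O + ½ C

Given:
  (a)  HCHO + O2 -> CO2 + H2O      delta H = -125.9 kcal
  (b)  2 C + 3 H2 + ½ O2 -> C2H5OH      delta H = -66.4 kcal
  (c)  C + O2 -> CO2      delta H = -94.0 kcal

delta H = -330.7 kcal

(a) × 3 (scale by 3 for the 3 HCHO): (3)·(-125.9) = -377.7 kcal
(b): not needed (C2H5OH appears nowhere else).
(c) reversed and × 1/2: (-1/2)·(-94.0) = +47.0 kcal
Summing the manipulated equations, delta H = (3)·(-125.9) + (-1/2)·(-94.0) = -330.7 kcal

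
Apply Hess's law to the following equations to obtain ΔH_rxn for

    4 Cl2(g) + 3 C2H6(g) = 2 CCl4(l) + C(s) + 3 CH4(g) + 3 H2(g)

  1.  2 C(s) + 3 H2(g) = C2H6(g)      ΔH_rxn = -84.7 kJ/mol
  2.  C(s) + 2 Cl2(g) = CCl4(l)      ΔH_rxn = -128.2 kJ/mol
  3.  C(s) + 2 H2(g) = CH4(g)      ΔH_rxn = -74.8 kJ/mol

ΔH_rxn = -226.7 kJ/mol

eq. 1 reversed and × 3 (reverse to put C2H6(g) on the reactant side; scale by 3 for the 3 C2H6(g)): (-3)·(-84.7) = +254.1 kJ/mol
eq. 2 × 2 (×2 to match 2 CCl4(l) in the target): (2)·(-128.2) = -256.4 kJ/mol
eq. 3 × 3 (scale by 3 for the 3 CH4(g)): (3)·(-74.8) = -224.4 kJ/mol
Summing the manipulated equations, ΔH_rxn = (+254.1) + (-256.4) + (-224.4) = -226.7 kJ/mol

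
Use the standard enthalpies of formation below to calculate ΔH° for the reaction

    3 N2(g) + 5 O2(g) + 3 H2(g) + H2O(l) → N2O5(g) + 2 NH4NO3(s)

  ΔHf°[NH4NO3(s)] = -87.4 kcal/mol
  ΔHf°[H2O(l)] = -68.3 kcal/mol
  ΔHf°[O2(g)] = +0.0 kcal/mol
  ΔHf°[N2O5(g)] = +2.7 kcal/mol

ΔH° = -103.8 kcal/mol

Products: 1·(+2.7) + 2·(-87.4) = -172.1
Reactants: 3·(+0.0) + 5·(+0.0) + 3·(+0.0) + 1·(-68.3) = -68.3
ΔH° = (-172.1) − (-68.3) = -103.8 kcal/mol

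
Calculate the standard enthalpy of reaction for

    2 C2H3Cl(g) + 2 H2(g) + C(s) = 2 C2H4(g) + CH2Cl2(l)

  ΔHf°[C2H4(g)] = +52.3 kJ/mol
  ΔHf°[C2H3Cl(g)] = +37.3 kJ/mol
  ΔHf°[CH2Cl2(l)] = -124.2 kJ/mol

ΔH°rxn = -94.2 kJ/mol

Products: 2·(+52.3) + 1·(-124.2) = -19.6
Reactants: 2·(+37.3) + 2·(+0.0) + 1·(+0.0) = +74.6
ΔH°rxn = (-19.6) − (+74.6) = -94.2 kJ/mol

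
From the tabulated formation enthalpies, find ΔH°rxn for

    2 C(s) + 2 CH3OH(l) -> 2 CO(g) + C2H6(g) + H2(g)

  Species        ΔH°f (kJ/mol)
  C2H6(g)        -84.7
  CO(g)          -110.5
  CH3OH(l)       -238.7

ΔH°rxn = Σ nΔHf°(products) − Σ nΔHf°(reactants).
Products: 2·(-110.5) + 1·(-84.7) + 1·(+0.0) = -305.7
Reactants: 2·(+0.0) + 2·(-238.7) = -477.4
ΔH°rxn = (-305.7) − (-477.4) = 171.7 kJ/mol

ΔH°rxn = 171.7 kJ/mol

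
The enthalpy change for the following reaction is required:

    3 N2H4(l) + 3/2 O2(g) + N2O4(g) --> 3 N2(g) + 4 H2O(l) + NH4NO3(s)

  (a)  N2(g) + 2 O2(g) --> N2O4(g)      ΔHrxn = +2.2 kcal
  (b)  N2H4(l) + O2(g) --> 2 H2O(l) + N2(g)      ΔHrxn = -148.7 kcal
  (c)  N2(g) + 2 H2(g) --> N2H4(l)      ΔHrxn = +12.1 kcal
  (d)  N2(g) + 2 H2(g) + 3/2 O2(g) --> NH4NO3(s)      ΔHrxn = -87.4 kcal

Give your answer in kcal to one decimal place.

ΔHrxn = -399.1 kcal

(a) reversed: -2.2 kcal
(b) × 2: (2)·(-148.7) = -297.4 kcal
(c) reversed: -12.1 kcal
(d) as written: -87.4 kcal
ΔHrxn = (-1)·(+2.2) + (2)·(-148.7) + (-1)·(+12.1) + (1)·(-87.4) = -399.1 kcal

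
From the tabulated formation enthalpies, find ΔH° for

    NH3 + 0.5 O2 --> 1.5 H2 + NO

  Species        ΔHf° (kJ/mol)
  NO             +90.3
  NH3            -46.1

ΔH° = 136.4 kJ/mol

ΔH°rxn = Σ nΔHf°(products) − Σ nΔHf°(reactants).
Products: 3/2·(+0.0) + 1·(+90.3) = +90.3
Reactants: 1·(-46.1) + 1/2·(+0.0) = -46.1
ΔH° = (+90.3) − (-46.1) = 136.4 kJ/mol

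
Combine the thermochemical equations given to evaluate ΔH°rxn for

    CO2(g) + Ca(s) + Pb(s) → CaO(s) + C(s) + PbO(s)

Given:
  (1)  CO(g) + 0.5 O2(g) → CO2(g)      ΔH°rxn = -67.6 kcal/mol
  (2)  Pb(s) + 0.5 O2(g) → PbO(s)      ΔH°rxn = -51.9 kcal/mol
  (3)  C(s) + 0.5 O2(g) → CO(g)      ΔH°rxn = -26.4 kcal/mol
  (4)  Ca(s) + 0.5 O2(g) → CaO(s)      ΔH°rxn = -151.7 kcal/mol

(1) reversed: +67.6 kcal/mol
(2) as written: -51.9 kcal/mol
(3) reversed: +26.4 kcal/mol
(4) as written: -151.7 kcal/mol
ΔH°rxn = (-1)·(-67.6) + (1)·(-51.9) + (-1)·(-26.4) + (1)·(-151.7) = -109.6 kcal/mol

ΔH°rxn = -109.6 kcal/mol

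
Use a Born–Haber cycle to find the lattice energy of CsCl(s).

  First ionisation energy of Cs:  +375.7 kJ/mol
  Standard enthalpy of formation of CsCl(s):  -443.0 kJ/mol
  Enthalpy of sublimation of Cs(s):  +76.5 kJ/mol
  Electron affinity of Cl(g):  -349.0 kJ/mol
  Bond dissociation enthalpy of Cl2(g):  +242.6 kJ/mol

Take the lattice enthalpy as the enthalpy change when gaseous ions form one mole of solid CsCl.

U = -667.5 kJ/mol

ΔHf° = 1·ΔHsub + 1·(ΣIE) + 1/2·D(Cl2) + 1·EA + U
-443.0 = 1·(+76.5) + 1·(+375.7) + 1/2·(+242.6) + 1·(-349.0) + U
U = -443.0 − (+224.5) = -667.5 kJ/mol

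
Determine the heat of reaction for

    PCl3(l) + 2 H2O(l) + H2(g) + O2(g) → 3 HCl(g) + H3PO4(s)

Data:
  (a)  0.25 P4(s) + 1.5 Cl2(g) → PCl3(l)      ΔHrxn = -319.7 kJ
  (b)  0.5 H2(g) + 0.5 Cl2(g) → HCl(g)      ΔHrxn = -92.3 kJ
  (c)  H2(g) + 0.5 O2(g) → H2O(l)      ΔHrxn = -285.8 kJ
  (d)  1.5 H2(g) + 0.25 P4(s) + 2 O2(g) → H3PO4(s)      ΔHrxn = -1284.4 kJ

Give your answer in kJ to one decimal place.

(a) reversed (reverse to put PCl3(l) on the reactant side): +319.7 kJ
(b) × 3 (×3 to match 3 HCl(g) in the target): (3)·(-92.3) = -276.9 kJ
(c) reversed and × 2 (H2O(l) must end up as a reactant; scale by 2 for the 2 H2O(l)): (-2)·(-285.8) = +571.6 kJ
(d) as written (H3PO4(s) already on the product side): -1284.4 kJ
Since enthalpy is a state function, ΔHrxn = (+319.7) + (-276.9) + (+571.6) + (-1284.4) = -670.0 kJ

ΔHrxn = -670.0 kJ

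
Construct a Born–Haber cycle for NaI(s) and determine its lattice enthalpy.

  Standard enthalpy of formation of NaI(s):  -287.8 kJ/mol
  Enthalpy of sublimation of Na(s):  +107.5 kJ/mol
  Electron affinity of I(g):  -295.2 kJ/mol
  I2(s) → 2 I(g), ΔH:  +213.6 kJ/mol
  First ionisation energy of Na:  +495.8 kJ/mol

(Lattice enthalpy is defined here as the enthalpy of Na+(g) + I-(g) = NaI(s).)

ΔHf° = 1·ΔHsub + 1·(ΣIE) + 1/2·D(I2) + 1·EA + U
-287.8 = 1·(+107.5) + 1·(+495.8) + 1/2·(+213.6) + 1·(-295.2) + U
U = -287.8 − (+414.9) = -702.7 kJ/mol

U = -702.7 kJ/mol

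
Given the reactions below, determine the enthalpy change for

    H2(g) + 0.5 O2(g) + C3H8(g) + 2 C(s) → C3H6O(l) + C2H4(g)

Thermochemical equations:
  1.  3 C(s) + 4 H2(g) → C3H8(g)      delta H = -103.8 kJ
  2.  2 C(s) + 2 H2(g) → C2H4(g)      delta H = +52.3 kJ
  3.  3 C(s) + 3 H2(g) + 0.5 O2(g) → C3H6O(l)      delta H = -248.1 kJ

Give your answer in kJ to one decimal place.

eq. 1 reversed (reverse to put C3H8(g) on the reactant side): +103.8 kJ
eq. 2 as written (C2H4(g) already on the product side): +52.3 kJ
eq. 3 as written (C3H6O(l) already on the product side): -248.1 kJ
Combining the equations, delta H = (-1)·(-103.8) + (1)·(+52.3) + (1)·(-248.1) = -92.0 kJ

delta H = -92.0 kJ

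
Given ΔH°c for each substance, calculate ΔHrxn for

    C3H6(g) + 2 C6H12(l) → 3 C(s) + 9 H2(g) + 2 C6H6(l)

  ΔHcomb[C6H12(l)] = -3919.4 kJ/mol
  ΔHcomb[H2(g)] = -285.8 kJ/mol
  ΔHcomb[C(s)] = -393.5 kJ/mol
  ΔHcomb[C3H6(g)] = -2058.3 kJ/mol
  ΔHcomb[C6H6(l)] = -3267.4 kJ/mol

ΔHrxn = 390.4 kJ/mol

With combustion enthalpies, reactants minus products:
= [1·(-2058.3) + 2·(-3919.4)] − [3·(-393.5) + 9·(-285.8) + 2·(-3267.4)]
= 390.4 kJ/mol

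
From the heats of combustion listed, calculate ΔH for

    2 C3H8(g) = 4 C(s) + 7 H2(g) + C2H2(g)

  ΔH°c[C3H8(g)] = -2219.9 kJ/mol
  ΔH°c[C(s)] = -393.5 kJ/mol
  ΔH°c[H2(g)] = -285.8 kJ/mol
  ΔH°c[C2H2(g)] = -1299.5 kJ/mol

ΔH = 434.3 kJ/mol

Using ΔH = Σ nΔHc°(reactants) − Σ nΔHc°(products):
= [2·(-2219.9)] − [4·(-393.5) + 7·(-285.8) + 1·(-1299.5)]
= 434.3 kJ/mol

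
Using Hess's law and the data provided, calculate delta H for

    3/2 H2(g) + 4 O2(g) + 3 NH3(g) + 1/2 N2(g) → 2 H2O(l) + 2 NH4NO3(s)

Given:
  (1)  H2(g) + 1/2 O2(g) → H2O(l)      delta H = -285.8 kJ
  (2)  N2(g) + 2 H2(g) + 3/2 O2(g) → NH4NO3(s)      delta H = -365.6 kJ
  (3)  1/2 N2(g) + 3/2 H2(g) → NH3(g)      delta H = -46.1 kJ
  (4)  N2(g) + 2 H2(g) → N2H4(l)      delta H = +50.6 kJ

(1) × 2: (2)·(-285.8) = -571.6 kJ
(2) × 2: (2)·(-365.6) = -731.2 kJ
(3) reversed and × 3: (-3)·(-46.1) = +138.3 kJ
(4): not needed.
delta H = (2)·(-285.8) + (2)·(-365.6) + (-3)·(-46.1) = -1164.5 kJ

delta H = -1164.5 kJ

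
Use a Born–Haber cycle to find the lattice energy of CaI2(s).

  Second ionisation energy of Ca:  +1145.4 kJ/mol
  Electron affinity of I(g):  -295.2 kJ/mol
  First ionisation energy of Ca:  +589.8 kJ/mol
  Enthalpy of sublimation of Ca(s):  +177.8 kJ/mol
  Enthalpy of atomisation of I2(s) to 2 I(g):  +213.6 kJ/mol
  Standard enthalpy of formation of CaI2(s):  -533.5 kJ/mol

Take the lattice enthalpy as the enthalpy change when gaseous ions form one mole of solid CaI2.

ΔHf° = 1·ΔHsub + 1·(ΣIE) + 1·D(I2) + 2·EA + U
-533.5 = 1·(+177.8) + 1·(+1735.2) + 1·(+213.6) + 2·(-295.2) + U
U = -533.5 − (+1536.2) = -2069.7 kJ/mol

U = -2069.7 kJ/mol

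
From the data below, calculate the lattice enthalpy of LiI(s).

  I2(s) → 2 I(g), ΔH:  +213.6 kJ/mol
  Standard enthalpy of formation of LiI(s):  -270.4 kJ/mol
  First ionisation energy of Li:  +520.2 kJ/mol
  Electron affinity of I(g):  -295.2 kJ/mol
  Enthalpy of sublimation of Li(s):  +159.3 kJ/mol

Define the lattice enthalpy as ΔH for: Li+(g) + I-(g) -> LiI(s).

ΔHf° = 1·ΔHsub + 1·(ΣIE) + 1/2·D(I2) + 1·EA + U
-270.4 = 1·(+159.3) + 1·(+520.2) + 1/2·(+213.6) + 1·(-295.2) + U
U = -270.4 − (+491.1) = -761.5 kJ/mol

U = -761.5 kJ/mol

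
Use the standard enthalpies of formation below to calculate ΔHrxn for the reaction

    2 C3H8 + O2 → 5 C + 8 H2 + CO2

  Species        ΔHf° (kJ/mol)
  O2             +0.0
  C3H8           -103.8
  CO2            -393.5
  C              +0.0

Products: 5·(+0.0) + 8·(+0.0) + 1·(-393.5) = -393.5
Reactants: 2·(-103.8) + 1·(+0.0) = -207.6
ΔHrxn = (-393.5) − (-207.6) = -185.9 kJ/mol

ΔHrxn = -185.9 kJ/mol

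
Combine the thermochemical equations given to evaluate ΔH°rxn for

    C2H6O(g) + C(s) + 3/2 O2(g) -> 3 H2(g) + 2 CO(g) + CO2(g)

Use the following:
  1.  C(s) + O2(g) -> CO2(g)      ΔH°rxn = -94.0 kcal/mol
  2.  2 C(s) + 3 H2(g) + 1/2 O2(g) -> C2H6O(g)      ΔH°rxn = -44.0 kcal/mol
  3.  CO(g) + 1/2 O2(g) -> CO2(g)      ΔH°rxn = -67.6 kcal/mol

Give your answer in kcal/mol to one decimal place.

eq. 1 × 3: (3)·(-94.0) = -282.0 kcal/mol
eq. 2 reversed (reverse to put C2H6O(g) on the reactant side): +44.0 kcal/mol
eq. 3 reversed and × 2 (CO(g) must end up as a product; scale by 2 for the 2 CO(g)): (-2)·(-67.6) = +135.2 kcal/mol
Since enthalpy is a state function, ΔH°rxn = (-282.0) + (+44.0) + (+135.2) = -102.8 kcal/mol

ΔH°rxn = -102.8 kcal/mol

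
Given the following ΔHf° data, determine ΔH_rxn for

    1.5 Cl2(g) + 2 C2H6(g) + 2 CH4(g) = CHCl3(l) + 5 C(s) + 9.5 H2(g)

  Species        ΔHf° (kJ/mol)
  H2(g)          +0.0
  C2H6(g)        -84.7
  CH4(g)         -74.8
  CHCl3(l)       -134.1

Products: 1·(-134.1) + 5·(+0.0) + 19/2·(+0.0) = -134.1
Reactants: 3/2·(+0.0) + 2·(-84.7) + 2·(-74.8) = -319.0
ΔH_rxn = (-134.1) − (-319.0) = 184.9 kJ/mol

ΔH_rxn = 184.9 kJ/mol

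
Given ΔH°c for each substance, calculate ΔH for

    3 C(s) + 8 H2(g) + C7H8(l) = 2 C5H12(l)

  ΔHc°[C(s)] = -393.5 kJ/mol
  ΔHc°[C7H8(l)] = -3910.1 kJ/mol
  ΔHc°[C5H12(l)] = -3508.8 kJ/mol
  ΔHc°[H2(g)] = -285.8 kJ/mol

ΔH = -359.4 kJ/mol

With combustion enthalpies, reactants minus products:
= [3·(-393.5) + 8·(-285.8) + 1·(-3910.1)] − [2·(-3508.8)]
= -359.4 kJ/mol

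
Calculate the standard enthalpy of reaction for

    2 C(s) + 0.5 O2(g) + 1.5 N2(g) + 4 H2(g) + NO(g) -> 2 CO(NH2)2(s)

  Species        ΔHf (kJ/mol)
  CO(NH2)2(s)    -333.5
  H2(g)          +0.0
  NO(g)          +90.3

ΔHrxn = -757.3 kJ/mol

ΔH°rxn = Σ nΔHf°(products) − Σ nΔHf°(reactants).
Products: 2·(-333.5) = -667.0
Reactants: 2·(+0.0) + 1/2·(+0.0) + 3/2·(+0.0) + 4·(+0.0) + 1·(+90.3) = +90.3
ΔHrxn = (-667.0) − (+90.3) = -757.3 kJ/mol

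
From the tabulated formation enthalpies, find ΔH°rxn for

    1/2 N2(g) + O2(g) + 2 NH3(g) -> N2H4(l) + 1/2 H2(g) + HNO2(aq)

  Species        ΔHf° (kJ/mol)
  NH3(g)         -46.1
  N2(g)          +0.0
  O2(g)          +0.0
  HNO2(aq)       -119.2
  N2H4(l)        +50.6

ΔH°rxn = 23.6 kJ/mol

Products: 1·(+50.6) + 1/2·(+0.0) + 1·(-119.2) = -68.6
Reactants: 1/2·(+0.0) + 1·(+0.0) + 2·(-46.1) = -92.2
ΔH°rxn = (-68.6) − (-92.2) = 23.6 kJ/mol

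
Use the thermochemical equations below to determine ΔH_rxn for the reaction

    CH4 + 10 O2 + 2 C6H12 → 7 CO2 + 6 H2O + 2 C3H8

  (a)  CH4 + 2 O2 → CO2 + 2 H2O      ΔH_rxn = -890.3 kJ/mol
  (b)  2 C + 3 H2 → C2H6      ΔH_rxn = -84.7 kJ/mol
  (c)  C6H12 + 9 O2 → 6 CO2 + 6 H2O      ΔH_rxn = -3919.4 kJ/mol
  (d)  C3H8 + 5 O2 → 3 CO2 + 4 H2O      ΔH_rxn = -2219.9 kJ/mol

ΔH_rxn = -4289.3 kJ/mol

(a) as written: -890.3 kJ/mol
(b): not needed.
(c) × 2: (2)·(-3919.4) = -7838.8 kJ/mol
(d) reversed and × 2: (-2)·(-2219.9) = +4439.8 kJ/mol
ΔH_rxn = (-890.3) + (-7838.8) + (+4439.8) = -4289.3 kJ/mol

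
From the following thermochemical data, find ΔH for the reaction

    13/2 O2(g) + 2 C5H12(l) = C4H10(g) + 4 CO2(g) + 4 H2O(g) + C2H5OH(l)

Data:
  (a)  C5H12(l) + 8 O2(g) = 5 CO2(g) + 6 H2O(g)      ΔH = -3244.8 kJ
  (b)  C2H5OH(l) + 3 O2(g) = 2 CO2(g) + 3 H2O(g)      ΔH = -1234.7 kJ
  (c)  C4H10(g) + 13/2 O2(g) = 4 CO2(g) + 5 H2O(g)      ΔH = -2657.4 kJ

(a) × 2 (scale by 2 for the 2 C5H12(l)): (2)·(-3244.8) = -6489.6 kJ
(b) reversed (C2H5OH(l) must end up as a product): +1234.7 kJ
(c) reversed (C4H10(g) must end up as a product): +2657.4 kJ
ΔH = (2)·(-3244.8) + (-1)·(-1234.7) + (-1)·(-2657.4) = -2597.5 kJ

ΔH = -2597.5 kJ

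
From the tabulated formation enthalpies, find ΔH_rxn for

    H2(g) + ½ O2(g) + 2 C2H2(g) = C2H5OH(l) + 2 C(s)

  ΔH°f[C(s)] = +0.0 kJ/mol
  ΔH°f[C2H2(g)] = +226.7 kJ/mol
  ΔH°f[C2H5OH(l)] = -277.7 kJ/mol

ΔH_rxn = -731.1 kJ/mol

ΔH°rxn = Σ nΔHf°(products) − Σ nΔHf°(reactants).
Products: 1·(-277.7) + 2·(+0.0) = -277.7
Reactants: 1·(+0.0) + 1/2·(+0.0) + 2·(+226.7) = +453.4
ΔH_rxn = (-277.7) − (+453.4) = -731.1 kJ/mol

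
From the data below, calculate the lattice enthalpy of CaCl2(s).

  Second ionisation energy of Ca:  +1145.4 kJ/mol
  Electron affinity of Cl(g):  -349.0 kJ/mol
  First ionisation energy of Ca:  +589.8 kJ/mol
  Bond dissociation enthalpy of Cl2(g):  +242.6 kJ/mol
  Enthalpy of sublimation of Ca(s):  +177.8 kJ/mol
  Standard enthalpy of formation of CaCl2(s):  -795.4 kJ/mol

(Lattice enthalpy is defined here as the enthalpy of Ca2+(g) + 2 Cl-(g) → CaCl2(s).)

U = -2253.0 kJ/mol

ΔHf° = 1·ΔHsub + 1·(ΣIE) + 1·D(Cl2) + 2·EA + U
-795.4 = 1·(+177.8) + 1·(+1735.2) + 1·(+242.6) + 2·(-349.0) + U
U = -795.4 − (+1457.6) = -2253.0 kJ/mol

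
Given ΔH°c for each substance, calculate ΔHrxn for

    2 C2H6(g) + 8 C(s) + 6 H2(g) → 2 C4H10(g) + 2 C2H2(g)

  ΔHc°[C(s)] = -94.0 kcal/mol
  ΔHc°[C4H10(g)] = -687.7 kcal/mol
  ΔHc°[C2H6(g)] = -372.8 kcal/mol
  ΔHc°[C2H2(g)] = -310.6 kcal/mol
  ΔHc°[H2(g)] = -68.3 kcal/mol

ΔHrxn = 89.2 kcal/mol

With combustion enthalpies, reactants minus products:
= [2·(-372.8) + 8·(-94.0) + 6·(-68.3)] − [2·(-687.7) + 2·(-310.6)]
= 89.2 kcal/mol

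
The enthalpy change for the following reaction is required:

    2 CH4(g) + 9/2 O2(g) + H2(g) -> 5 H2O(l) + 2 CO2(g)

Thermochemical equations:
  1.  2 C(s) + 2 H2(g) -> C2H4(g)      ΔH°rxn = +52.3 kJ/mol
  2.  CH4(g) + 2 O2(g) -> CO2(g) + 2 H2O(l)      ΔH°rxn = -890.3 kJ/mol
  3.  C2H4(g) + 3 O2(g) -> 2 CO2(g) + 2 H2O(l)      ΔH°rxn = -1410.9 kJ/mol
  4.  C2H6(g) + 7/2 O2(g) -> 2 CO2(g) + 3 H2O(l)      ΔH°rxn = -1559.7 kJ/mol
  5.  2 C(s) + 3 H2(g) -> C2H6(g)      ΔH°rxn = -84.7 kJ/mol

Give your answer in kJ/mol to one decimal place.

ΔH°rxn = -2066.4 kJ/mol

eq. 1 reversed: -52.3 kJ/mol
eq. 2 × 2 (scale by 2 for the 2 CH4(g)): (2)·(-890.3) = -1780.6 kJ/mol
eq. 3 reversed: +1410.9 kJ/mol
eq. 4 as written: -1559.7 kJ/mol
eq. 5 as written: -84.7 kJ/mol
Since enthalpy is a state function, ΔH°rxn = (-52.3) + (-1780.6) + (+1410.9) + (-1559.7) + (-84.7) = -2066.4 kJ/mol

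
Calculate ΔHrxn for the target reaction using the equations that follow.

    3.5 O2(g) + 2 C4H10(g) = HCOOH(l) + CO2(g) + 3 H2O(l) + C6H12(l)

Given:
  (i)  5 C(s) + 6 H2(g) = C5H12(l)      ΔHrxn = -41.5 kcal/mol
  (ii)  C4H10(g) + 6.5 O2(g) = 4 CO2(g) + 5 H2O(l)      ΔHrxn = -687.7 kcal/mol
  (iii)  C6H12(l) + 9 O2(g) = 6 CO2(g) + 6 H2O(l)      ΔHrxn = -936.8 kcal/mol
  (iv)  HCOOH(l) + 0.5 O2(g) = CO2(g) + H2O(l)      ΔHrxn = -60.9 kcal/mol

(i): not needed (H2(g) appears nowhere else).
(ii) × 2 (×2 to match 2 C4H10(g) in the target): (2)·(-687.7) = -1375.4 kcal/mol
(iii) reversed (C6H12(l) must end up as a product): +936.8 kcal/mol
(iv) reversed (reverse to put HCOOH(l) on the product side): +60.9 kcal/mol
Since enthalpy is a state function, ΔHrxn = (-1375.4) + (+936.8) + (+60.9) = -377.7 kcal/mol

ΔHrxn = -377.7 kcal/mol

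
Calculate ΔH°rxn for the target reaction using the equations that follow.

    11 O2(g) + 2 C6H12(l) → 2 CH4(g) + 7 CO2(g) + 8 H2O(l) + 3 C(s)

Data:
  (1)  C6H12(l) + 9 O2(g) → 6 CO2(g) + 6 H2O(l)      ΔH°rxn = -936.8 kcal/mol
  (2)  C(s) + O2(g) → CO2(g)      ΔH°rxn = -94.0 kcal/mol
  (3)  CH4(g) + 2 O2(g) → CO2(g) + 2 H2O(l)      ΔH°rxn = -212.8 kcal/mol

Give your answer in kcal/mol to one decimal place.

ΔH°rxn = -1166.0 kcal/mol

(1) × 2 (scale by 2 for the 2 C6H12(l)): (2)·(-936.8) = -1873.6 kcal/mol
(2) reversed and × 3 (reverse to put C(s) on the product side; ×3 to match 3 C(s) in the target): (-3)·(-94.0) = +282.0 kcal/mol
(3) reversed and × 2 (CH4(g) must end up as a product; scale by 2 for the 2 CH4(g)): (-2)·(-212.8) = +425.6 kcal/mol
ΔH°rxn = (2)·(-936.8) + (-3)·(-94.0) + (-2)·(-212.8) = -1166.0 kcal/mol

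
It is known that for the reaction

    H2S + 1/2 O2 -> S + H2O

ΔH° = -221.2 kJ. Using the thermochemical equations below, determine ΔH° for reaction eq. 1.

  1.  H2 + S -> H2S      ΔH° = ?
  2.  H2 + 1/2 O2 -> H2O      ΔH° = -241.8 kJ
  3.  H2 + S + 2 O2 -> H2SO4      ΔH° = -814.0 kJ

eq. 1 reversed (reverse to put H2S on the reactant side): contributes −x
eq. 2 as written (H2O already on the product side): -241.8 kJ
eq. 3: not needed (H2SO4 appears nowhere else).
-221.2 = (-241.8) − x
x = (-221.2 − (-241.8)) / (-1) = -20.6 kJ

ΔH° = -20.6 kJ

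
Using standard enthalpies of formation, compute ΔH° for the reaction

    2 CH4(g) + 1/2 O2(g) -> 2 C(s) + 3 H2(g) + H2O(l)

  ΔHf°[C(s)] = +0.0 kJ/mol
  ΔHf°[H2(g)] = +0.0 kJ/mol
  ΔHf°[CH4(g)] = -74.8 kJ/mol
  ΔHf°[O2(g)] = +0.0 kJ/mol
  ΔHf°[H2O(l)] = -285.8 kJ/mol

ΔH° = -136.2 kJ/mol

Products: 2·(+0.0) + 3·(+0.0) + 1·(-285.8) = -285.8
Reactants: 2·(-74.8) + 1/2·(+0.0) = -149.6
ΔH° = (-285.8) − (-149.6) = -136.2 kJ/mol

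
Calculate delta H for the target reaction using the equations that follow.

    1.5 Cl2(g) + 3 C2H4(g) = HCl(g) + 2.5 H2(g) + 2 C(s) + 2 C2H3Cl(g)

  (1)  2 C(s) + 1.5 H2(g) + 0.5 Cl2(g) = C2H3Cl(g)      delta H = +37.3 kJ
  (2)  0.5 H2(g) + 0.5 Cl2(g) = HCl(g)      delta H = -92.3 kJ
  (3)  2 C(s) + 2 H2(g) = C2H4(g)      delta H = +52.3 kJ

(1) × 2: (2)·(+37.3) = +74.6 kJ
(2) as written: -92.3 kJ
(3) reversed and × 3: (-3)·(+52.3) = -156.9 kJ
delta H = (2)·(+37.3) + (1)·(-92.3) + (-3)·(+52.3) = -174.6 kJ

delta H = -174.6 kJ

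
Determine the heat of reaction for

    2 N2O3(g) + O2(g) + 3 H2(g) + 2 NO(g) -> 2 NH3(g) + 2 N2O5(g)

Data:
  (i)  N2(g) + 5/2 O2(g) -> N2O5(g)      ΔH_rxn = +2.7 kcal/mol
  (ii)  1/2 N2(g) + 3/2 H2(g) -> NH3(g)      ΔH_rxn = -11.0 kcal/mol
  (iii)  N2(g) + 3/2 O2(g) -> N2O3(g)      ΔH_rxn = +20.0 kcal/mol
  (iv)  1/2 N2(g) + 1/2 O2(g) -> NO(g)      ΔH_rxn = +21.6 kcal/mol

ΔH_rxn = -99.8 kcal/mol

(i) × 2: (2)·(+2.7) = +5.4 kcal/mol
(ii) × 2: (2)·(-11.0) = -22.0 kcal/mol
(iii) reversed and × 2: (-2)·(+20.0) = -40.0 kcal/mol
(iv) reversed and × 2: (-2)·(+21.6) = -43.2 kcal/mol
ΔH_rxn = (2)·(+2.7) + (2)·(-11.0) + (-2)·(+20.0) + (-2)·(+21.6) = -99.8 kcal/mol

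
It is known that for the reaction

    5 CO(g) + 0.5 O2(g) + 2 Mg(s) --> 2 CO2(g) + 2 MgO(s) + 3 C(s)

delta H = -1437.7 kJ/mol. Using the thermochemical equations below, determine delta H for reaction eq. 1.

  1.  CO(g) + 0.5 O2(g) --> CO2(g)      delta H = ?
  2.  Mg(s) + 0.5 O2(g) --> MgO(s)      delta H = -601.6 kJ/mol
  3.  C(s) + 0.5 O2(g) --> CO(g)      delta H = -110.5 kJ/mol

eq. 1 × 2 (×2 to match 2 CO2(g) in the target): contributes 2·x
eq. 2 × 2 (×2 to match 2 MgO(s) in the target): (2)·(-601.6) = -1203.2 kJ/mol
eq. 3 reversed and × 3 (C(s) must end up as a product; scale by 3 for the 3 C(s)): (-3)·(-110.5) = +331.5 kJ/mol
-1437.7 = (-1203.2) + (+331.5) + 2·x
x = (-1437.7 − (-871.7)) / (2) = -283.0 kJ/mol

delta H = -283.0 kJ/mol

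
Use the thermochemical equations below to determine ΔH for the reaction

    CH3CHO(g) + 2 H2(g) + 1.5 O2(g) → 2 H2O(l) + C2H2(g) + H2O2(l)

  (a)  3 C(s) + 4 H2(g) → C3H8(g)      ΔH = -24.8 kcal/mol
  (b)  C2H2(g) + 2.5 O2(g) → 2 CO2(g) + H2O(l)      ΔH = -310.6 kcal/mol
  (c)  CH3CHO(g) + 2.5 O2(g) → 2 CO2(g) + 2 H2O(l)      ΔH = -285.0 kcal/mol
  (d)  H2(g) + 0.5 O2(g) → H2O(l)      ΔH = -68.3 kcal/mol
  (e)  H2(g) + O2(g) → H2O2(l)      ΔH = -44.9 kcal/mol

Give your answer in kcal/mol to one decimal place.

(a): not needed.
(b) reversed: +310.6 kcal/mol
(c) as written: -285.0 kcal/mol
(d) as written: -68.3 kcal/mol
(e) as written: -44.9 kcal/mol
Since enthalpy is a state function, ΔH = (+310.6) + (-285.0) + (-68.3) + (-44.9) = -87.6 kcal/mol

ΔH = -87.6 kcal/mol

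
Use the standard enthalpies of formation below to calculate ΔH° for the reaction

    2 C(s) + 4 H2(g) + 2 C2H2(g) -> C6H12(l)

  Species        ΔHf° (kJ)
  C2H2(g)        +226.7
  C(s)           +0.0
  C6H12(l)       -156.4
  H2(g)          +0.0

ΔH°rxn = Σ nΔHf°(products) − Σ nΔHf°(reactants).
Products: 1·(-156.4) = -156.4
Reactants: 2·(+0.0) + 4·(+0.0) + 2·(+226.7) = +453.4
ΔH° = (-156.4) − (+453.4) = -609.8 kJ

ΔH° = -609.8 kJ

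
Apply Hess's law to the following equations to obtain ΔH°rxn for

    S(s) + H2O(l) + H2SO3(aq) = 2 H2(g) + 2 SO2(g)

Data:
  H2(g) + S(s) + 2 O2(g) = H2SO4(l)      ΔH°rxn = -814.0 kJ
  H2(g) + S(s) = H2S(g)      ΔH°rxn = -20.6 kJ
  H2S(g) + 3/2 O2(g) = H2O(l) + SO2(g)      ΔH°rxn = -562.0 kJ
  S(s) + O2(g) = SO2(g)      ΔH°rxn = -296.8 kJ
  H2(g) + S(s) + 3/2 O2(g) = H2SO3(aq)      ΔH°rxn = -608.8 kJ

equation 1: not needed (H2SO4(l) appears nowhere else).
equation 2 reversed: +20.6 kJ
equation 3 reversed (reverse to put H2O(l) on the reactant side): +562.0 kJ
equation 4 × 3: (3)·(-296.8) = -890.4 kJ
equation 5 reversed (H2SO3(aq) must end up as a reactant): +608.8 kJ
Combining the equations, ΔH°rxn = (+20.6) + (+562.0) + (-890.4) + (+608.8) = 301.0 kJ

ΔH°rxn = 301.0 kJ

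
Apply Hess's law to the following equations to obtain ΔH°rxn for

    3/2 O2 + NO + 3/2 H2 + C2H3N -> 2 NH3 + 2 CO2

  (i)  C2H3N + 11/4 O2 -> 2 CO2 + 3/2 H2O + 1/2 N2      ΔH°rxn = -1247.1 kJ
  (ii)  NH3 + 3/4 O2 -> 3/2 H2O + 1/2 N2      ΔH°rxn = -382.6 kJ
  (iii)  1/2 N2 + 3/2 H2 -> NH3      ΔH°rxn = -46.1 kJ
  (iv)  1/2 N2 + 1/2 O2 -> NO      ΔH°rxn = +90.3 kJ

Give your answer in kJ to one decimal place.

(i) as written (C2H3N already on the reactant side): -1247.1 kJ
(ii) reversed: +382.6 kJ
(iii) as written (H2 already on the reactant side): -46.1 kJ
(iv) reversed (reverse to put NO on the reactant side): -90.3 kJ
ΔH°rxn = (1)·(-1247.1) + (-1)·(-382.6) + (1)·(-46.1) + (-1)·(+90.3) = -1000.9 kJ

ΔH°rxn = -1000.9 kJ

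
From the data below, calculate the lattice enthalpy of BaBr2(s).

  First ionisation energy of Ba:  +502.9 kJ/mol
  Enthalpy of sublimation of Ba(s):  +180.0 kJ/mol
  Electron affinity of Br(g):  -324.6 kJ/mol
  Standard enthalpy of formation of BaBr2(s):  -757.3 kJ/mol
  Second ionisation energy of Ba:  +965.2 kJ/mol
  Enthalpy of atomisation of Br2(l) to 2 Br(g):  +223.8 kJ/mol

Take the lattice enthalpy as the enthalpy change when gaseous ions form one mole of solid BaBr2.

ΔHf° = 1·ΔHsub + 1·(ΣIE) + 1·D(Br2) + 2·EA + U
-757.3 = 1·(+180.0) + 1·(+1468.1) + 1·(+223.8) + 2·(-324.6) + U
U = -757.3 − (+1222.7) = -1980.0 kJ/mol

U = -1980.0 kJ/mol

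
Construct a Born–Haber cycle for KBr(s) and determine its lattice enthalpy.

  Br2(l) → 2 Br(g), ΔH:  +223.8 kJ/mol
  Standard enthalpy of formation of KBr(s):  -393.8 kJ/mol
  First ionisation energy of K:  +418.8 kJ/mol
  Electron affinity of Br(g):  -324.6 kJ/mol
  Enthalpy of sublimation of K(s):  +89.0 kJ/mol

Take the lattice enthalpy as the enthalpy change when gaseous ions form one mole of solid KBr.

U = -688.9 kJ/mol

ΔHf° = 1·ΔHsub + 1·(ΣIE) + 1/2·D(Br2) + 1·EA + U
-393.8 = 1·(+89.0) + 1·(+418.8) + 1/2·(+223.8) + 1·(-324.6) + U
U = -393.8 − (+295.1) = -688.9 kJ/mol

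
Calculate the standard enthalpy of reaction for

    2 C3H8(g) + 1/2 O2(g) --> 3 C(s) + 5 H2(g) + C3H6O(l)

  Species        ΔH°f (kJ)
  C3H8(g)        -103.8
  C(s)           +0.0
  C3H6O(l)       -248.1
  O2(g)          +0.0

ΔH°rxn = Σ nΔHf°(products) − Σ nΔHf°(reactants).
Products: 3·(+0.0) + 5·(+0.0) + 1·(-248.1) = -248.1
Reactants: 2·(-103.8) + 1/2·(+0.0) = -207.6
ΔHrxn = (-248.1) − (-207.6) = -40.5 kJ

ΔHrxn = -40.5 kJ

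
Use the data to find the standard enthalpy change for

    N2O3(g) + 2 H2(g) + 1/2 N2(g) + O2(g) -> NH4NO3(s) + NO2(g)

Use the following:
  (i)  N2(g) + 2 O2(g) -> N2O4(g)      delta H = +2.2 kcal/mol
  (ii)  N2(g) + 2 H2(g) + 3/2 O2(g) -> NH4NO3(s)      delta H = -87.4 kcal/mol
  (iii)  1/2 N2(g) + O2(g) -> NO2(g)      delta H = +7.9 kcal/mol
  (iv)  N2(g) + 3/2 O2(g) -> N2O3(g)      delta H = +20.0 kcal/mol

(i): not needed.
(ii) as written: -87.4 kcal/mol
(iii) as written: +7.9 kcal/mol
(iv) reversed: -20.0 kcal/mol
By Hess's law, delta H = (1)·(-87.4) + (1)·(+7.9) + (-1)·(+20.0) = -99.5 kcal/mol

delta H = -99.5 kcal/mol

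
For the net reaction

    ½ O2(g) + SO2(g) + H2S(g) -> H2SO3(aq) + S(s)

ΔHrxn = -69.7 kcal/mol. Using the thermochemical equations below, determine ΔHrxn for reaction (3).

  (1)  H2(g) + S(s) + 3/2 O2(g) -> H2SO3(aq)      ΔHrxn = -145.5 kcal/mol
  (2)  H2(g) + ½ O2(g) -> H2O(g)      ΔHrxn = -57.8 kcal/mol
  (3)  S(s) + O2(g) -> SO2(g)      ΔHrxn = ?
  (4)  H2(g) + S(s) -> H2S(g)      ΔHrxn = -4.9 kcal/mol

ΔHrxn = -70.9 kcal/mol

(1) as written (H2SO3(aq) already on the product side): -145.5 kcal/mol
(2): not needed (H2O(g) appears nowhere else).
(3) reversed (SO2(g) must end up as a reactant): contributes −x
(4) reversed (reverse to put H2S(g) on the reactant side): +4.9 kcal/mol
-69.7 = (-145.5) + (+4.9) − x
x = (-69.7 − (-140.6)) / (-1) = -70.9 kcal/mol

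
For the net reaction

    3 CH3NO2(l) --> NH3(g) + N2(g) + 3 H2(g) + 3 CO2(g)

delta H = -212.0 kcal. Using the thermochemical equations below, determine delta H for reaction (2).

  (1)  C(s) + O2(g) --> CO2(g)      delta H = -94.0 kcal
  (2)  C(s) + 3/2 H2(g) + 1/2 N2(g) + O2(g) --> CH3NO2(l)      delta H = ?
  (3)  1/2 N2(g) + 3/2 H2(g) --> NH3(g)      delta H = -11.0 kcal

(1) × 3: (3)·(-94.0) = -282.0 kcal
(2) reversed and × 3: contributes −3·x
(3) as written: -11.0 kcal
-212.0 = (-282.0) + (-11.0) − 3·x
x = (-212.0 − (-293.0)) / (-3) = -27.0 kcal

delta H = -27.0 kcal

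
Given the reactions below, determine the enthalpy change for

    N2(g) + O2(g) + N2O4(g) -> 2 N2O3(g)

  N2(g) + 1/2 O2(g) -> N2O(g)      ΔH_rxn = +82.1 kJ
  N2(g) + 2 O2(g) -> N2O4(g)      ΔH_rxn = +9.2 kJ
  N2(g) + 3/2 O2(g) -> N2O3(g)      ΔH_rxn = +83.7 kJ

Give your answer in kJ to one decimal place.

equation 1: not needed.
equation 2 reversed: -9.2 kJ
equation 3 × 2: (2)·(+83.7) = +167.4 kJ
Since enthalpy is a state function, ΔH_rxn = (-1)·(+9.2) + (2)·(+83.7) = 158.2 kJ

ΔH_rxn = 158.2 kJ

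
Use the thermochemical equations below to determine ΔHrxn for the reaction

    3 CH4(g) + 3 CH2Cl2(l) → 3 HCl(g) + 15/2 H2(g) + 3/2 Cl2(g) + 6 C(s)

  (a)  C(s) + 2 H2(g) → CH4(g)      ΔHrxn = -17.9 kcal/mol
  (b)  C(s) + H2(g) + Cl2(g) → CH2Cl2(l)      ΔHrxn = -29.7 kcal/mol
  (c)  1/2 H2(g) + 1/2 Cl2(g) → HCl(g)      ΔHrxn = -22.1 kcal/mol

ΔHrxn = 76.5 kcal/mol

(a) reversed and × 3 (CH4(g) must end up as a reactant; scale by 3 for the 3 CH4(g)): (-3)·(-17.9) = +53.7 kcal/mol
(b) reversed and × 3 (reverse to put CH2Cl2(l) on the reactant side; scale by 3 for the 3 CH2Cl2(l)): (-3)·(-29.7) = +89.1 kcal/mol
(c) × 3 (scale by 3 for the 3 HCl(g)): (3)·(-22.1) = -66.3 kcal/mol
ΔHrxn = (+53.7) + (+89.1) + (-66.3) = 76.5 kcal/mol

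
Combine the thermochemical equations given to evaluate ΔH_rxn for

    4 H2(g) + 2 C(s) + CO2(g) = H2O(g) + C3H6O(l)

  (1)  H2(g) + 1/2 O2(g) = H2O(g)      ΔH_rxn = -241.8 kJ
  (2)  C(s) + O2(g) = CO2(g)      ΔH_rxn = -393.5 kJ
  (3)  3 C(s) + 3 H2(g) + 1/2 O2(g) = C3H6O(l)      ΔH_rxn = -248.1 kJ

ΔH_rxn = -96.4 kJ

(1) as written (H2O(g) already on the product side): -241.8 kJ
(2) reversed (reverse to put CO2(g) on the reactant side): +393.5 kJ
(3) as written (C3H6O(l) already on the product side): -248.1 kJ
By Hess's law, ΔH_rxn = (-241.8) + (+393.5) + (-248.1) = -96.4 kJ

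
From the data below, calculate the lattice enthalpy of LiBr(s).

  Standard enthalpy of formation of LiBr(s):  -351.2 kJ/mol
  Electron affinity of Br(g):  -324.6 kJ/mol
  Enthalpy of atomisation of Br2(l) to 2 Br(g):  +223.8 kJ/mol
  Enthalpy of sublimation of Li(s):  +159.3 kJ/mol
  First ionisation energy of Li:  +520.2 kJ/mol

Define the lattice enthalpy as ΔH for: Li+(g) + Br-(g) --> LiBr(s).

ΔHf° = 1·ΔHsub + 1·(ΣIE) + 1/2·D(Br2) + 1·EA + U
-351.2 = 1·(+159.3) + 1·(+520.2) + 1/2·(+223.8) + 1·(-324.6) + U
U = -351.2 − (+466.8) = -818.0 kJ/mol

U = -818.0 kJ/mol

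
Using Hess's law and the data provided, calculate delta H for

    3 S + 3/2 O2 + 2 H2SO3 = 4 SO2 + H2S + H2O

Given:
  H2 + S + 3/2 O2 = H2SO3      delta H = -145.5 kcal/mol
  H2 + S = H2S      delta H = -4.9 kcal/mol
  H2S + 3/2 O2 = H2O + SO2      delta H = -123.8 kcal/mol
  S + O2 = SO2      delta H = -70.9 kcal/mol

equation 1 reversed and × 2 (H2SO3 must end up as a reactant; scale by 2 for the 2 H2SO3): (-2)·(-145.5) = +291.0 kcal/mol
equation 2 × 2: (2)·(-4.9) = -9.8 kcal/mol
equation 3 as written (H2O already on the product side): -123.8 kcal/mol
equation 4 × 3: (3)·(-70.9) = -212.7 kcal/mol
Summing the manipulated equations, delta H = (+291.0) + (-9.8) + (-123.8) + (-212.7) = -55.3 kcal/mol

delta H = -55.3 kcal/mol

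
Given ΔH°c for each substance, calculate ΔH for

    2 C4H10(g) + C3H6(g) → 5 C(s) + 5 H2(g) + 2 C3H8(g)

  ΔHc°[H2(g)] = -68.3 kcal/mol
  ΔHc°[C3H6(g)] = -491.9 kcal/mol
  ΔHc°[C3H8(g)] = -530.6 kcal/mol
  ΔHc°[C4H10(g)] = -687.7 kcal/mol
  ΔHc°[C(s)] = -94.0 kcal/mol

Using ΔH = Σ nΔHc°(reactants) − Σ nΔHc°(products):
= [2·(-687.7) + 1·(-491.9)] − [5·(-94.0) + 5·(-68.3) + 2·(-530.6)]
= 5.4 kcal/mol

ΔH = 5.4 kcal/mol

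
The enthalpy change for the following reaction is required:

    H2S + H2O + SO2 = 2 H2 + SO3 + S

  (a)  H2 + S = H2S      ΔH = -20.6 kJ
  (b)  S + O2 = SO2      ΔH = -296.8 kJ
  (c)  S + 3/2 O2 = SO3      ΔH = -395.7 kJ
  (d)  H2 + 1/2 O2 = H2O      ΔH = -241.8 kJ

ΔH = 163.5 kJ

(a) reversed: +20.6 kJ
(b) reversed: +296.8 kJ
(c) as written: -395.7 kJ
(d) reversed: +241.8 kJ
ΔH = (+20.6) + (+296.8) + (-395.7) + (+241.8) = 163.5 kJ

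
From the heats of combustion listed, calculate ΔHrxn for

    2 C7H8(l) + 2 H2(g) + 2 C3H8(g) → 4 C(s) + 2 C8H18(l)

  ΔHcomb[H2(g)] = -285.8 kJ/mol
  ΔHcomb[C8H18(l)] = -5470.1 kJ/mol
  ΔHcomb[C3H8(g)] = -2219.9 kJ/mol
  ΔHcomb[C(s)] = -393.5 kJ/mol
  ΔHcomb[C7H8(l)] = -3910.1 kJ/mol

ΔHrxn = -317.4 kJ/mol

With combustion enthalpies, reactants minus products:
= [2·(-3910.1) + 2·(-285.8) + 2·(-2219.9)] − [4·(-393.5) + 2·(-5470.1)]
= -317.4 kJ/mol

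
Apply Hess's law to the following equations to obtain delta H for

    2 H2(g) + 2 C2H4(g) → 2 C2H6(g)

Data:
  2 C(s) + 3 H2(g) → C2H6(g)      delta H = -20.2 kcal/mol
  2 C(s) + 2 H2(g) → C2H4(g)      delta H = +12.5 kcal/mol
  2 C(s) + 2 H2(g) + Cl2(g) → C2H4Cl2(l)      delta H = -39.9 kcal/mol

equation 1 × 2: (2)·(-20.2) = -40.4 kcal/mol
equation 2 reversed and × 2: (-2)·(+12.5) = -25.0 kcal/mol
equation 3: not needed.
Summing the manipulated equations, delta H = (-40.4) + (-25.0) = -65.4 kcal/mol

delta H = -65.4 kcal/mol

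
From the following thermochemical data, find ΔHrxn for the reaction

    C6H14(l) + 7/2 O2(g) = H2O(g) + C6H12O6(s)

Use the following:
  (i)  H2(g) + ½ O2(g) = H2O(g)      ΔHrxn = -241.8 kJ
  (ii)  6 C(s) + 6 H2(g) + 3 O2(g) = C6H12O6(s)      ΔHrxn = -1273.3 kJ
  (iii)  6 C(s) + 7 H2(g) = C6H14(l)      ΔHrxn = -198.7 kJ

ΔHrxn = -1316.4 kJ

(i) as written (H2O(g) already on the product side): -241.8 kJ
(ii) as written (C6H12O6(s) already on the product side): -1273.3 kJ
(iii) reversed (reverse to put C6H14(l) on the reactant side): +198.7 kJ
Since enthalpy is a state function, ΔHrxn = (1)·(-241.8) + (1)·(-1273.3) + (-1)·(-198.7) = -1316.4 kJ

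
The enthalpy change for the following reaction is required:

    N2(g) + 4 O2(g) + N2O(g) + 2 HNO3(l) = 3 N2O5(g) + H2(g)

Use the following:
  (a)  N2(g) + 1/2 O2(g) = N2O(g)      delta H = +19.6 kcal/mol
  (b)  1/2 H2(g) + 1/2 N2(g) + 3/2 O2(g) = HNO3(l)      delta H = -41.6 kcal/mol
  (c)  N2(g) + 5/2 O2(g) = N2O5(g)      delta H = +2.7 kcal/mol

delta H = 71.7 kcal/mol

(a) reversed: -19.6 kcal/mol
(b) reversed and × 2: (-2)·(-41.6) = +83.2 kcal/mol
(c) × 3: (3)·(+2.7) = +8.1 kcal/mol
delta H = (-1)·(+19.6) + (-2)·(-41.6) + (3)·(+2.7) = 71.7 kcal/mol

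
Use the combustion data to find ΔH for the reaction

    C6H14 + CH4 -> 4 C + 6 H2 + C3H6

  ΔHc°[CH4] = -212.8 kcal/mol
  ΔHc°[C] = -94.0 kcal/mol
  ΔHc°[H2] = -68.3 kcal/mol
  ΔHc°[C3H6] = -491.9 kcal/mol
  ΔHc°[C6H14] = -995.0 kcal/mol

ΔH = 69.9 kcal/mol

Using ΔH = Σ nΔHc°(reactants) − Σ nΔHc°(products):
= [1·(-995.0) + 1·(-212.8)] − [4·(-94.0) + 6·(-68.3) + 1·(-491.9)]
= 69.9 kcal/mol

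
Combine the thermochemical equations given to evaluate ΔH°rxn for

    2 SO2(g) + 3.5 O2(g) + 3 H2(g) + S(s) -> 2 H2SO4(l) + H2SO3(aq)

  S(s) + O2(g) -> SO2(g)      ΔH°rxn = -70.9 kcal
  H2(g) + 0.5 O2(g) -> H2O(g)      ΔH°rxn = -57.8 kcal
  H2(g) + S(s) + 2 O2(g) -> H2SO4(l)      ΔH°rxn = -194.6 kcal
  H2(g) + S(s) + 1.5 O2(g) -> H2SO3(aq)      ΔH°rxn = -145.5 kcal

ΔH°rxn = -392.9 kcal

equation 1 reversed and × 2: (-2)·(-70.9) = +141.8 kcal
equation 2: not needed.
equation 3 × 2: (2)·(-194.6) = -389.2 kcal
equation 4 as written: -145.5 kcal
Combining the equations, ΔH°rxn = (+141.8) + (-389.2) + (-145.5) = -392.9 kcal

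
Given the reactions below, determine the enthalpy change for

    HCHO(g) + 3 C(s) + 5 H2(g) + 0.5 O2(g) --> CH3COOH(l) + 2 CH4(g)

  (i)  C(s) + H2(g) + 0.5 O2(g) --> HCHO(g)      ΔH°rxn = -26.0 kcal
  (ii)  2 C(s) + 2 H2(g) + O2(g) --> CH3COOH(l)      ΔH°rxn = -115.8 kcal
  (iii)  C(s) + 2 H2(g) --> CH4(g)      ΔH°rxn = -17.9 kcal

(i) reversed (HCHO(g) must end up as a reactant): +26.0 kcal
(ii) as written (CH3COOH(l) already on the product side): -115.8 kcal
(iii) × 2 (scale by 2 for the 2 CH4(g)): (2)·(-17.9) = -35.8 kcal
By Hess's law, ΔH°rxn = (+26.0) + (-115.8) + (-35.8) = -125.6 kcal

ΔH°rxn = -125.6 kcal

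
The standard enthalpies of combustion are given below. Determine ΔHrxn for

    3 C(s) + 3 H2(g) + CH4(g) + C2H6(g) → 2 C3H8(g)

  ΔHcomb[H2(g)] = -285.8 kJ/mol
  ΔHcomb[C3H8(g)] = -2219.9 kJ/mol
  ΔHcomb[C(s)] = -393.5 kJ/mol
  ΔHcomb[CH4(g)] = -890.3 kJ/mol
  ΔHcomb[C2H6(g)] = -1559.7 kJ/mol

ΔHrxn = -48.1 kJ/mol

Using ΔH = Σ nΔHc°(reactants) − Σ nΔHc°(products):
= [3·(-393.5) + 3·(-285.8) + 1·(-890.3) + 1·(-1559.7)] − [2·(-2219.9)]
= -48.1 kJ/mol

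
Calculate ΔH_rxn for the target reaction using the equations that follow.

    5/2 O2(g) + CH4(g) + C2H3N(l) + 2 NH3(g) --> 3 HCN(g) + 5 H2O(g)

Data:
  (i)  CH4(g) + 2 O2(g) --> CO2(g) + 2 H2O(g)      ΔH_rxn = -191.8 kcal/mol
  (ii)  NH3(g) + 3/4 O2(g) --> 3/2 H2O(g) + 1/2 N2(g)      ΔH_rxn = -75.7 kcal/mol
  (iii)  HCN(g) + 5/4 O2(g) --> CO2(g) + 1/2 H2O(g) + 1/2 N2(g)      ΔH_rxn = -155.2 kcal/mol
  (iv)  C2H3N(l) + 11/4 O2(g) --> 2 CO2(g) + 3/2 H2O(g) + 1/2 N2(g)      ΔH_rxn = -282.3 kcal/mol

(i) as written: -191.8 kcal/mol
(ii) × 2: (2)·(-75.7) = -151.4 kcal/mol
(iii) reversed and × 3: (-3)·(-155.2) = +465.6 kcal/mol
(iv) as written: -282.3 kcal/mol
Combining the equations, ΔH_rxn = (-191.8) + (-151.4) + (+465.6) + (-282.3) = -159.9 kcal/mol

ΔH_rxn = -159.9 kcal/mol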